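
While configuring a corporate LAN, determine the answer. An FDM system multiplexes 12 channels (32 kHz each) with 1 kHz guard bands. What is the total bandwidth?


Given: 12 channels, 32 kHz each, guard = 1 kHz
Channel bandwidth = 12 * 32 = 384 kHz
Guard bands = 11 gaps * 1 kHz = 11 kHz
Total = 384 + 11 = 395 kHz

395


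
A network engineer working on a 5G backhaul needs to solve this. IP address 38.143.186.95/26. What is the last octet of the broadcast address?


Given: IP = 38.143.186.95, prefix = /26
Host bits = 32 - 26 = 6
Network last octet = 95 AND mask = 64
Host part size = 2^6 - 1 = 63
Broadcast last octet = 64 OR 63 = 127

127


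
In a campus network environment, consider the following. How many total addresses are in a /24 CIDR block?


Given: CIDR prefix /24
Host bits = 32 - 24 = 8
Total addresses = 2^8 = 256

256


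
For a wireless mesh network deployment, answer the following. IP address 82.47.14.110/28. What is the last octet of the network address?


Given: IP = 82.47.14.110, prefix = /28
Subnet mask = 255.255.255.240
Last octet of IP: 110
Last octet of mask: 240
Network last octet = 110 AND 240 = 96

96


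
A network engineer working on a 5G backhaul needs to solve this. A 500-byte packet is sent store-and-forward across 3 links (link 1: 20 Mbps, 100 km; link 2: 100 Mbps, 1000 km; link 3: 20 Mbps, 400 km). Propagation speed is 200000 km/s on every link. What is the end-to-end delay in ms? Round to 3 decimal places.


Packet = 500 bytes = 4000 bits. Store-and-forward: sum (t_trans + t_prop) per link.
Link 1: t_trans = 4000/(20*10^6) s = 0.2000 ms; t_prop = 100/200000 s = 0.5000 ms; subtotal = 0.7000 ms
Link 2: t_trans = 4000/(100*10^6) s = 0.0400 ms; t_prop = 1000/200000 s = 5.0000 ms; subtotal = 5.0400 ms
Link 3: t_trans = 4000/(20*10^6) s = 0.2000 ms; t_prop = 400/200000 s = 2.0000 ms; subtotal = 2.2000 ms
End-to-end = 0.7000 + 5.0400 + 2.2000 = 7.9400 ms -> 7.940 ms (3 dp)

7.940


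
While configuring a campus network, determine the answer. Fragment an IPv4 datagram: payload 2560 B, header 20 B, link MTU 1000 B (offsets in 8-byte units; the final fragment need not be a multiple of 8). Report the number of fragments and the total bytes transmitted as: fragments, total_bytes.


Max data per non-final fragment = floor((MTU - header)/8)*8 = floor((1000 - 20)/8)*8 = floor(980/8)*8 = 976 B
Final fragment needs no 8-byte alignment: it can carry up to MTU - header = 980 B
Non-final fragments needed = ceil((payload - 980) / 976) = ceil(1580/976) = ceil(1.6189) = 2
Number of fragments = 2 + 1 = 3
Fragment sizes (data): 2 * 976 B + 608 B (last, 608 <= 980 OK)
Total bytes sent = payload + n_frags * header = 2560 + 3*20 = 2560 + 60 = 2620 B

3, 2620


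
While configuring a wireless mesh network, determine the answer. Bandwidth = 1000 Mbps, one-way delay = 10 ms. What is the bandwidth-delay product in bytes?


Given: bandwidth = 1000 Mbps, delay = 10 ms
BDP in bits = 1000 * 10^6 * 10 / 1000
BDP in bits = 10000000
BDP in bytes = 10000000 / 8 = 1250000

1250000


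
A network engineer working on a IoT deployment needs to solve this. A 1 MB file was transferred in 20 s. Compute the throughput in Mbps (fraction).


Given: file = 1 MB, time = 20 s
File in Mb = 1 * 8 = 8 Mb
Throughput = 8 / 20 Mbps
Throughput = 2/5 Mbps

2/5


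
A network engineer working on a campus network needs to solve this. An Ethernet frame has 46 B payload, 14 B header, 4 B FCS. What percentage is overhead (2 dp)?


Given: payload = 46 B, header = 14 B, trailer = 4 B
Overhead bytes = header + trailer = 14 + 4 = 18
Total frame = payload + overhead = 46 + 18 = 64
Overhead % = 18 / 64 * 100 = 28.1250% -> 28.13% (2 dp)

28.13


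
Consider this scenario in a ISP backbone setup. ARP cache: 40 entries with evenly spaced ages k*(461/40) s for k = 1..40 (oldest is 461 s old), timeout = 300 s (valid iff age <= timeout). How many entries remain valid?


Ages are k * 461/40 s for k = 1..40 (spacing = 11.5250 s).
Entry k is valid iff k * 461/40 <= 300 iff k <= 40 * 300 / 461 = 26.0304
n_valid = floor(26.0304) = 26
(n_stale = 40 - 26 = 14)

26


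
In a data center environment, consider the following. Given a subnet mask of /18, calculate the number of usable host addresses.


Given: subnet mask /18
Host bits = 32 - 18 = 14
Total addresses = 2^14 = 16384
Usable hosts = 16384 - 2 (network + broadcast) = 16382

16382


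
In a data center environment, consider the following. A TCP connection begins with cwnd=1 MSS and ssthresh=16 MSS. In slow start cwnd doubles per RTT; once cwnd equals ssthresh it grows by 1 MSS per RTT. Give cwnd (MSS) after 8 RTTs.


RTT 0: cwnd = 1 MSS (initial)
RTT 1: cwnd = 2 MSS (slow start, doubled)
RTT 2: cwnd = 4 MSS (slow start, doubled)
RTT 3: cwnd = 8 MSS (slow start, doubled)
RTT 4: cwnd = 16 MSS (slow start, doubled)
RTT 5: cwnd = 17 MSS (congestion avoidance, +1)
RTT 6: cwnd = 18 MSS (congestion avoidance, +1)
RTT 7: cwnd = 19 MSS (congestion avoidance, +1)
RTT 8: cwnd = 20 MSS (congestion avoidance, +1)

20


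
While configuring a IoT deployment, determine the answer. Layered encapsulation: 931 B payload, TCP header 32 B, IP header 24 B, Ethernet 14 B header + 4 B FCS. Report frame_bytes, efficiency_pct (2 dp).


TCP segment = 931 + 32 = 963 B
IP packet = 963 + 24 = 987 B
Ethernet frame = 987 + 14 + 4 = 1005 B
Efficiency = app / frame = 931 / 1005 = 0.926368 = 92.6368% -> 92.64% (2 dp)

1005, 92.64


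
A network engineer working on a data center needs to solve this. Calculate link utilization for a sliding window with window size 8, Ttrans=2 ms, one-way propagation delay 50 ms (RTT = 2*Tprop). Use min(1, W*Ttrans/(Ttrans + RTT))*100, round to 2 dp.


Given: W = 8, Ttrans = 2 ms, RTT = 100 ms (= 2 * Tprop, Tprop = 50 ms)
Cycle time = Ttrans + RTT = 2 + 100 = 102 ms (first packet sent until its ACK returns)
W * Ttrans = 8 * 2 = 16 ms of sending per cycle
W * Ttrans / (Ttrans + RTT) = 16 / 102 = 0.156863
U = min(1, 0.156863) = 0.156863
U% = 15.69%

15.69


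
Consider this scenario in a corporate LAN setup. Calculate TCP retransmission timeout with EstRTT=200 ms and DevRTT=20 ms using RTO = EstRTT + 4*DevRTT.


Given: EstRTT = 200 ms, DevRTT = 20 ms
Timeout = EstRTT + 4 * DevRTT
4 * DevRTT = 4 * 20 = 80
Timeout = 200 + 80 = 280 ms

280


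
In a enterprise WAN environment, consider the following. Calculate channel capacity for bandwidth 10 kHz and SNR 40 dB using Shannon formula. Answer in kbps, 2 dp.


Given: B = 10 kHz, SNR = 40 dB
SNR linear = 10^(40/10) = 10000
1 + SNR = 10001
log2(10001) = 13.2878566418
C = 10 * 1000 * 13.2878566418 = 132878.5664 bps
C = 132.878566 kbps -> 132.88 kbps (2 dp)

132.88


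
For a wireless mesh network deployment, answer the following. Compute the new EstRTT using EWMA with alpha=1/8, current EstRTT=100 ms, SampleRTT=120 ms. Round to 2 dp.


Given: EstRTT = 100 ms, SampleRTT = 120 ms, alpha = 1/8
New EstRTT = (1 - alpha) * EstRTT + alpha * SampleRTT
(7/8) * 100 = 87.5
(1/8) * 120 = 15
New EstRTT = 87.5 + 15 = 102.5 ms -> 102.50 ms (2 dp)

102.50


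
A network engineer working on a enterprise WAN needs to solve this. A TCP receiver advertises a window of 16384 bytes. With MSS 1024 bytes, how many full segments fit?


Given: RWND = 16384 bytes, MSS = 1024 bytes
Full segments = floor(RWND / MSS)
Full segments = floor(16384 / 1024)
Full segments = floor(16.0) = 16

16


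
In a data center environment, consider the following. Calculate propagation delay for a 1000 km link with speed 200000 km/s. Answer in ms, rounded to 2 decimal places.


Given: distance = 1000 km, speed = 200000 km/s
Delay = distance / speed = 1000 / 200000 seconds
Delay in ms = 1000 * 1000 / 200000
Delay = 5.0000 ms
Rounded to 2 dp = 5.00 ms

5.00


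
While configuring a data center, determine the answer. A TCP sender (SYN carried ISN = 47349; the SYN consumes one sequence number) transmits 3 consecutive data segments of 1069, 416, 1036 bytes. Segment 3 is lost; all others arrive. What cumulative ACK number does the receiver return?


SYN uses sequence number 47349; first data byte = ISN + 1 = 47350.
Segment 1: SEQ = 47350, len = 1069 B, covers [47350, 48418]
Segment 2: SEQ = 48419, len = 416 B, covers [48419, 48834]
Segment 3: SEQ = 48835, len = 1036 B, covers [48835, 49870] [LOST]
In-order data received: bytes [47350, 48834] (segments 1..2).
Segment 3 missing -> gap begins at byte 48835.
Cumulative ACK = next expected in-order byte = 47350 + 1069 + 416 = 48835

48835


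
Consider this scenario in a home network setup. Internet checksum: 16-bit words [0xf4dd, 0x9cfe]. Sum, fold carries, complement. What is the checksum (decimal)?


Given words: [0xf4dd, 0x9cfe]
Step 1: Sum all words
Raw sum = 62685 + 40190 = 102875
Step 2: Fold carry: (37339 + 1) = 37340
One's complement = ~37340 & 0xFFFF = 28195

28195


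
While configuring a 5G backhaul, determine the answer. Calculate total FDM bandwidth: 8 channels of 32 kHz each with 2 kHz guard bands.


Given: 8 channels, 32 kHz each, guard = 2 kHz
Channel bandwidth = 8 * 32 = 256 kHz
Guard bands = 7 gaps * 2 kHz = 14 kHz
Total = 256 + 14 = 270 kHz

270


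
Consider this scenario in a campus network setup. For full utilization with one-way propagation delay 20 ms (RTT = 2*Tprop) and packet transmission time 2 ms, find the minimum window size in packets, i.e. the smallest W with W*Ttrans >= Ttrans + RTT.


Given: Ttrans = 2 ms, RTT = 40 ms (= 2 * Tprop, Tprop = 20 ms)
Time until first ACK returns = Ttrans + RTT = 2 + 40 = 42 ms
Need W * Ttrans >= Ttrans + RTT  ->  W >= (Ttrans + RTT) / Ttrans
(Ttrans + RTT) / Ttrans = 42 / 2 = 21
W_min = ceil(21) = 21

21


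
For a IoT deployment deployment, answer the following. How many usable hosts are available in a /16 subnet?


Given: subnet mask /16
Host bits = 32 - 16 = 16
Total addresses = 2^16 = 65536
Usable hosts = 65536 - 2 (network + broadcast) = 65534

65534


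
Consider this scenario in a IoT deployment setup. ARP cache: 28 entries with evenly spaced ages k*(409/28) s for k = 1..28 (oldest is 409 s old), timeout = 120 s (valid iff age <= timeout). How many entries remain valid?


Ages are k * 409/28 s for k = 1..28 (spacing = 14.6071 s).
Entry k is valid iff k * 409/28 <= 120 iff k <= 28 * 120 / 409 = 8.2152
n_valid = floor(8.2152) = 8
(n_stale = 28 - 8 = 20)

8


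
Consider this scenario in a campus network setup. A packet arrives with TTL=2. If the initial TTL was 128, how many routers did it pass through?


Given: initial TTL = 128, received TTL = 2
Hops = initial TTL - received TTL
Hops = 128 - 2 = 126

126


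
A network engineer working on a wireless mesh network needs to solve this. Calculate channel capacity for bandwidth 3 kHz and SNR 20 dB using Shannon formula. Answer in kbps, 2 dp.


Given: B = 3 kHz, SNR = 20 dB
SNR linear = 10^(20/10) = 100
1 + SNR = 101
log2(101) = 6.6582114828
C = 3 * 1000 * 6.6582114828 = 19974.6344 bps
C = 19.974634 kbps -> 19.97 kbps (2 dp)

19.97


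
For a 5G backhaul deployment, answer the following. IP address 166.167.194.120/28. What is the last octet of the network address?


Given: IP = 166.167.194.120, prefix = /28
Subnet mask = 255.255.255.240
Last octet of IP: 120
Last octet of mask: 240
Network last octet = 120 AND 240 = 112

112


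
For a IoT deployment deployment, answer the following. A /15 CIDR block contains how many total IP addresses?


Given: CIDR prefix /15
Host bits = 32 - 15 = 17
Total addresses = 2^17 = 131072

131072


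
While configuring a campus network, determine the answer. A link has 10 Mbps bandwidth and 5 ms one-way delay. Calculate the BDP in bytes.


Given: bandwidth = 10 Mbps, delay = 5 ms
BDP in bits = 10 * 10^6 * 5 / 1000
BDP in bits = 50000
BDP in bytes = 50000 / 8 = 6250

6250


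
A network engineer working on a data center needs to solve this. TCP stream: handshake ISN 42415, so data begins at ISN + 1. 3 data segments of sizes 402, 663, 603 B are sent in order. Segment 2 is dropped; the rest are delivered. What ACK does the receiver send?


SYN uses sequence number 42415; first data byte = ISN + 1 = 42416.
Segment 1: SEQ = 42416, len = 402 B, covers [42416, 42817]
Segment 2: SEQ = 42818, len = 663 B, covers [42818, 43480] [LOST]
Segment 3: SEQ = 43481, len = 603 B, covers [43481, 44083]
In-order data received: bytes [42416, 42817] (segments 1..1).
Segment 2 missing -> gap begins at byte 42818; later segments buffered out of order.
Cumulative ACK = next expected in-order byte = 42416 + 402 = 42818

42818


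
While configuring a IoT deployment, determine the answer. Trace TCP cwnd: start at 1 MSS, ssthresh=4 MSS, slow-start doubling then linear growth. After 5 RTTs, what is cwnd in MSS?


RTT 0: cwnd = 1 MSS (initial)
RTT 1: cwnd = 2 MSS (slow start, doubled)
RTT 2: cwnd = 4 MSS (slow start, doubled)
RTT 3: cwnd = 5 MSS (congestion avoidance, +1)
RTT 4: cwnd = 6 MSS (congestion avoidance, +1)
RTT 5: cwnd = 7 MSS (congestion avoidance, +1)

7


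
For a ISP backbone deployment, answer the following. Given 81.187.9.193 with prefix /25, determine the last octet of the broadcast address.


Given: IP = 81.187.9.193, prefix = /25
Host bits = 32 - 25 = 7
Network last octet = 193 AND mask = 128
Host part size = 2^7 - 1 = 127
Broadcast last octet = 128 OR 127 = 255

255


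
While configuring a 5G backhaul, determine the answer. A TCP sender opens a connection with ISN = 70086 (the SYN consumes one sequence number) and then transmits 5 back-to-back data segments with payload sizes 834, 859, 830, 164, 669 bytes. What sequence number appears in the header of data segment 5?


The SYN occupies sequence number ISN = 70086, so the first data byte is ISN + 1 = 70087.
SEQ of data segment i = (ISN + 1) + sum of payload sizes of segments 1..i-1.
Segment 1: SEQ = 70087, payload = 834 bytes
Segment 2: SEQ = 70921, payload = 859 bytes
Segment 3: SEQ = 71780, payload = 830 bytes
Segment 4: SEQ = 72610, payload = 164 bytes
Segment 5: SEQ = 72774, payload = 669 bytes
SEQ of segment 5 = 70087 + 834 + 859 + 830 + 164 = 72774

72774


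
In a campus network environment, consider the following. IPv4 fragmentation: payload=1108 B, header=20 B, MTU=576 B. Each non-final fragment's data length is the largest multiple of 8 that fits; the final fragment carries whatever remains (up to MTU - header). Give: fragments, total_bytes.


Max data per non-final fragment = floor((MTU - header)/8)*8 = floor((576 - 20)/8)*8 = floor(556/8)*8 = 552 B
Final fragment needs no 8-byte alignment: it can carry up to MTU - header = 556 B
Non-final fragments needed = ceil((payload - 556) / 552) = ceil(552/552) = ceil(1.0000) = 1
Number of fragments = 1 + 1 = 2
Fragment sizes (data): 1 * 552 B + 556 B (last, 556 <= 556 OK)
Total bytes sent = payload + n_frags * header = 1108 + 2*20 = 1108 + 40 = 1148 B

2, 1148


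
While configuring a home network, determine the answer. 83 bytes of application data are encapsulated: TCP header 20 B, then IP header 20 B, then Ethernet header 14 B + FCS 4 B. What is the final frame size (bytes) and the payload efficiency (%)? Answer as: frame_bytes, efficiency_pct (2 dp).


TCP segment = 83 + 20 = 103 B
IP packet = 103 + 20 = 123 B
Ethernet frame = 123 + 14 + 4 = 141 B
Efficiency = app / frame = 83 / 141 = 0.588652 = 58.8652% -> 58.87% (2 dp)

141, 58.87


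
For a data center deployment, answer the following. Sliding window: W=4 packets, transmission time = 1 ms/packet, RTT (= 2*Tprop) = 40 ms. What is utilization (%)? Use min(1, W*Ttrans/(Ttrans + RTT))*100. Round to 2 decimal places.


Given: W = 4, Ttrans = 1 ms, RTT = 40 ms (= 2 * Tprop, Tprop = 20 ms)
Cycle time = Ttrans + RTT = 1 + 40 = 41 ms (first packet sent until its ACK returns)
W * Ttrans = 4 * 1 = 4 ms of sending per cycle
W * Ttrans / (Ttrans + RTT) = 4 / 41 = 0.097561
U = min(1, 0.097561) = 0.097561
U% = 9.76%

9.76


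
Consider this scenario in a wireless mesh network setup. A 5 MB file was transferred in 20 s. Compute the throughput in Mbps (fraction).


Given: file = 5 MB, time = 20 s
File in Mb = 5 * 8 = 40 Mb
Throughput = 40 / 20 Mbps
Throughput = 2 Mbps

2


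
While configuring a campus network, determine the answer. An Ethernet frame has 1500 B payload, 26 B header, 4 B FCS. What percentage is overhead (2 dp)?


Given: payload = 1500 B, header = 26 B, trailer = 4 B
Overhead bytes = header + trailer = 26 + 4 = 30
Total frame = payload + overhead = 1500 + 30 = 1530
Overhead % = 30 / 1530 * 100 = 1.9608% -> 1.96% (2 dp)

1.96


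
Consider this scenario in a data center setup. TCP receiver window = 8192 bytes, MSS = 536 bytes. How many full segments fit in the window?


Given: RWND = 8192 bytes, MSS = 536 bytes
Full segments = floor(RWND / MSS)
Full segments = floor(8192 / 536)
Full segments = floor(15.2836) = 15

15


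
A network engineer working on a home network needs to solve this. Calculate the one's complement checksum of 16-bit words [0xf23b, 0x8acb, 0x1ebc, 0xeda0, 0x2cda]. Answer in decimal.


Given words: [0xf23b, 0x8acb, 0x1ebc, 0xeda0, 0x2cda]
Step 1: Sum all words
Raw sum = 62011 + 35531 + 7868 + 60832 + 11482 = 177724
Step 2: Fold carry: (46652 + 2) = 46654
One's complement = ~46654 & 0xFFFF = 18881

18881


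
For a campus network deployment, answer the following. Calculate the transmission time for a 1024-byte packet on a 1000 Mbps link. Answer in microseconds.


Given: packet = 1024 bytes, bandwidth = 1000 Mbps
Packet in bits = 1024 * 8 = 8192 bits
Bandwidth = 1000 * 10^6 = 1000000000 bps
Time = 8192 / 1000000000 seconds
Time in us = 8192 * 10^6 / 1000000000 = 8.192

8.192


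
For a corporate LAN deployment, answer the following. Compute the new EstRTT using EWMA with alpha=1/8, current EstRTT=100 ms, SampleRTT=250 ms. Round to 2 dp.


Given: EstRTT = 100 ms, SampleRTT = 250 ms, alpha = 1/8
New EstRTT = (1 - alpha) * EstRTT + alpha * SampleRTT
(7/8) * 100 = 87.5
(1/8) * 250 = 31.25
New EstRTT = 87.5 + 31.25 = 118.75 ms -> 118.75 ms (2 dp)

118.75


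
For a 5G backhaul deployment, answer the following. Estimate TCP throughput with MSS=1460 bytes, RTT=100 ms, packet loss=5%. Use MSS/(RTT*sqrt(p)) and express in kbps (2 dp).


Given: MSS = 1460 bytes, RTT = 100 ms, loss = 5%
RTT in seconds = 100 / 1000 = 0.1
Loss rate = 5% = 0.05
sqrt(loss) = sqrt(0.05) = 0.223606797750
Throughput (bytes/s) = 1460 / (0.1 * 0.223606797750) = 65293.1849
Throughput (kbps) = 65293.1849 * 8 / 1000 = 522.345480 -> 522.35 kbps (2 dp)

522.35


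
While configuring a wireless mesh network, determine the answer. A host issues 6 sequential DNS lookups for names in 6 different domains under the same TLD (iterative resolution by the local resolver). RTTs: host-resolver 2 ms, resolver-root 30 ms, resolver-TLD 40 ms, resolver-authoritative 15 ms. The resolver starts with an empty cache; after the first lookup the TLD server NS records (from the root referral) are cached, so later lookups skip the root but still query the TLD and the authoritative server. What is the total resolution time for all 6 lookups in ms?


Lookup 1 (cold cache): local + root + TLD + auth = 2 + 30 + 40 + 15 = 87 ms
Lookups 2..6 (TLD NS cached -> skip root; new domain -> still ask TLD and auth): local + TLD + auth = 2 + 40 + 15 = 57 ms each
Remaining 5 lookups: 5 * 57 = 285 ms
Total = 87 + 285 = 372 ms

372


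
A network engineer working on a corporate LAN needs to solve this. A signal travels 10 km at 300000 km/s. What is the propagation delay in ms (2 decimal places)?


Given: distance = 10 km, speed = 300000 km/s
Delay = distance / speed = 10 / 300000 seconds
Delay in ms = 10 * 1000 / 300000
Delay = 0.0333 ms
Rounded to 2 dp = 0.03 ms

0.03


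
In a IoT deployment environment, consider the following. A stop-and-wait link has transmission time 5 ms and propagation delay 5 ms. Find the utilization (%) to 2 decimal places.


Given: Ttrans = 5 ms, Tprop = 5 ms
RTT = 2 * Tprop = 2 * 5 = 10 ms
U = Ttrans / (Ttrans + RTT)
U = 5 / (5 + 10)
U = 5 / 15 = 0.333333
U% = 33.33%

33.33


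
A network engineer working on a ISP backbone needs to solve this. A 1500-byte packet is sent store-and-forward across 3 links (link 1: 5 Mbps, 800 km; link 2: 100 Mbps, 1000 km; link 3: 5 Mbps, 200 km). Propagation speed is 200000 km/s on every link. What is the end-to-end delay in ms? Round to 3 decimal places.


Packet = 1500 bytes = 12000 bits. Store-and-forward: sum (t_trans + t_prop) per link.
Link 1: t_trans = 12000/(5*10^6) s = 2.4000 ms; t_prop = 800/200000 s = 4.0000 ms; subtotal = 6.4000 ms
Link 2: t_trans = 12000/(100*10^6) s = 0.1200 ms; t_prop = 1000/200000 s = 5.0000 ms; subtotal = 5.1200 ms
Link 3: t_trans = 12000/(5*10^6) s = 2.4000 ms; t_prop = 200/200000 s = 1.0000 ms; subtotal = 3.4000 ms
End-to-end = 6.4000 + 5.1200 + 3.4000 = 14.9200 ms -> 14.920 ms (3 dp)

14.920


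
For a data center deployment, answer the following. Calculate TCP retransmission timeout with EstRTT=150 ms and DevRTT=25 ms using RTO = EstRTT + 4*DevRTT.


Given: EstRTT = 150 ms, DevRTT = 25 ms
Timeout = EstRTT + 4 * DevRTT
4 * DevRTT = 4 * 25 = 100
Timeout = 150 + 100 = 250 ms

250


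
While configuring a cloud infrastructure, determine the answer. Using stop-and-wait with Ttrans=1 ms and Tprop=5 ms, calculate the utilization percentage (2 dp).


Given: Ttrans = 1 ms, Tprop = 5 ms
RTT = 2 * Tprop = 2 * 5 = 10 ms
U = Ttrans / (Ttrans + RTT)
U = 1 / (1 + 10)
U = 1 / 11 = 0.090909
U% = 9.09%

9.09


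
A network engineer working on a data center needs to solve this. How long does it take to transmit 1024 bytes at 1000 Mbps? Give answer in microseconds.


Given: packet = 1024 bytes, bandwidth = 1000 Mbps
Packet in bits = 1024 * 8 = 8192 bits
Bandwidth = 1000 * 10^6 = 1000000000 bps
Time = 8192 / 1000000000 seconds
Time in us = 8192 * 10^6 / 1000000000 = 8.192

8.192


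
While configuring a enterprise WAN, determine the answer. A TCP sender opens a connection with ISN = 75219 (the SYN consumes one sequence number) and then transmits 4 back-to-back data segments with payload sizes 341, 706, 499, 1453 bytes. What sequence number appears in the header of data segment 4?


The SYN occupies sequence number ISN = 75219, so the first data byte is ISN + 1 = 75220.
SEQ of data segment i = (ISN + 1) + sum of payload sizes of segments 1..i-1.
Segment 1: SEQ = 75220, payload = 341 bytes
Segment 2: SEQ = 75561, payload = 706 bytes
Segment 3: SEQ = 76267, payload = 499 bytes
Segment 4: SEQ = 76766, payload = 1453 bytes
SEQ of segment 4 = 75220 + 341 + 706 + 499 = 76766

76766


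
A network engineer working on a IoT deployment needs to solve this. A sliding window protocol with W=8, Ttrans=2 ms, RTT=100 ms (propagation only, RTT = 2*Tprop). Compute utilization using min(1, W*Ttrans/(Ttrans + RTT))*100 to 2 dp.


Given: W = 8, Ttrans = 2 ms, RTT = 100 ms (= 2 * Tprop, Tprop = 50 ms)
Cycle time = Ttrans + RTT = 2 + 100 = 102 ms (first packet sent until its ACK returns)
W * Ttrans = 8 * 2 = 16 ms of sending per cycle
W * Ttrans / (Ttrans + RTT) = 16 / 102 = 0.156863
U = min(1, 0.156863) = 0.156863
U% = 15.69%

15.69


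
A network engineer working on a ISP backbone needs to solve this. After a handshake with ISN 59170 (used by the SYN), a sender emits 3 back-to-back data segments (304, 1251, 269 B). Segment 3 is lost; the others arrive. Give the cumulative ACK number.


SYN uses sequence number 59170; first data byte = ISN + 1 = 59171.
Segment 1: SEQ = 59171, len = 304 B, covers [59171, 59474]
Segment 2: SEQ = 59475, len = 1251 B, covers [59475, 60725]
Segment 3: SEQ = 60726, len = 269 B, covers [60726, 60994] [LOST]
In-order data received: bytes [59171, 60725] (segments 1..2).
Segment 3 missing -> gap begins at byte 60726.
Cumulative ACK = next expected in-order byte = 59171 + 304 + 1251 = 60726

60726


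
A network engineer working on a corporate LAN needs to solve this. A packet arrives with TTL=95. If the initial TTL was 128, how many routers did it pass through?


Given: initial TTL = 128, received TTL = 95
Hops = initial TTL - received TTL
Hops = 128 - 95 = 33

33


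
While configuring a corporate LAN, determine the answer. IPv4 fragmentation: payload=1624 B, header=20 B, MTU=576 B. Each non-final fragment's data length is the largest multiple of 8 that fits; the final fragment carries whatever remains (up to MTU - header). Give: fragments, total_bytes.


Max data per non-final fragment = floor((MTU - header)/8)*8 = floor((576 - 20)/8)*8 = floor(556/8)*8 = 552 B
Final fragment needs no 8-byte alignment: it can carry up to MTU - header = 556 B
Non-final fragments needed = ceil((payload - 556) / 552) = ceil(1068/552) = ceil(1.9348) = 2
Number of fragments = 2 + 1 = 3
Fragment sizes (data): 2 * 552 B + 520 B (last, 520 <= 556 OK)
Total bytes sent = payload + n_frags * header = 1624 + 3*20 = 1624 + 60 = 1684 B

3, 1684


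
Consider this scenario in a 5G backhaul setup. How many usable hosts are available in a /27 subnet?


Given: subnet mask /27
Host bits = 32 - 27 = 5
Total addresses = 2^5 = 32
Usable hosts = 32 - 2 (network + broadcast) = 30

30


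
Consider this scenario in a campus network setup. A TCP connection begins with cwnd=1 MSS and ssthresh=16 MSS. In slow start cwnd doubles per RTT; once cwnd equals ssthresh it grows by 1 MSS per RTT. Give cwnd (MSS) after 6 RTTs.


RTT 0: cwnd = 1 MSS (initial)
RTT 1: cwnd = 2 MSS (slow start, doubled)
RTT 2: cwnd = 4 MSS (slow start, doubled)
RTT 3: cwnd = 8 MSS (slow start, doubled)
RTT 4: cwnd = 16 MSS (slow start, doubled)
RTT 5: cwnd = 17 MSS (congestion avoidance, +1)
RTT 6: cwnd = 18 MSS (congestion avoidance, +1)

18


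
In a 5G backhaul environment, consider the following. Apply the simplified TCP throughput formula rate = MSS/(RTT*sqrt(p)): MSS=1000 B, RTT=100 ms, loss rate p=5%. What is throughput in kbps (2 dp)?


Given: MSS = 1000 bytes, RTT = 100 ms, loss = 5%
RTT in seconds = 100 / 1000 = 0.1
Loss rate = 5% = 0.05
sqrt(loss) = sqrt(0.05) = 0.223606797750
Throughput (bytes/s) = 1000 / (0.1 * 0.223606797750) = 44721.3595
Throughput (kbps) = 44721.3595 * 8 / 1000 = 357.770876 -> 357.77 kbps (2 dp)

357.77


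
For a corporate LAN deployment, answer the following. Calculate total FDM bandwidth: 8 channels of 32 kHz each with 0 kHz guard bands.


Given: 8 channels, 32 kHz each, guard = 0 kHz
Channel bandwidth = 8 * 32 = 256 kHz
Guard bands = 7 gaps * 0 kHz = 0 kHz
Total = 256 + 0 = 256 kHz

256


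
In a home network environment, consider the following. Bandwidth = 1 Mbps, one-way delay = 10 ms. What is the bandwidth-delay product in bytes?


Given: bandwidth = 1 Mbps, delay = 10 ms
BDP in bits = 1 * 10^6 * 10 / 1000
BDP in bits = 10000
BDP in bytes = 10000 / 8 = 1250

1250


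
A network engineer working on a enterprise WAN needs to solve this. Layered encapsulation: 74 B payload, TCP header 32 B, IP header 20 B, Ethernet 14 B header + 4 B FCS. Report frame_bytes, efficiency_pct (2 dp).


TCP segment = 74 + 32 = 106 B
IP packet = 106 + 20 = 126 B
Ethernet frame = 126 + 14 + 4 = 144 B
Efficiency = app / frame = 74 / 144 = 0.513889 = 51.3889% -> 51.39% (2 dp)

144, 51.39


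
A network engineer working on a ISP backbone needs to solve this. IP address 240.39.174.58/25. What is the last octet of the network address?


Given: IP = 240.39.174.58, prefix = /25
Subnet mask = 255.255.255.128
Last octet of IP: 58
Last octet of mask: 128
Network last octet = 58 AND 128 = 0

0


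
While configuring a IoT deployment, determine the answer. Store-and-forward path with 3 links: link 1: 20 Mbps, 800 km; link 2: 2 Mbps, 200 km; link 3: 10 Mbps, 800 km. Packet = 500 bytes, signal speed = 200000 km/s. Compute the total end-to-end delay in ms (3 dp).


Packet = 500 bytes = 4000 bits. Store-and-forward: sum (t_trans + t_prop) per link.
Link 1: t_trans = 4000/(20*10^6) s = 0.2000 ms; t_prop = 800/200000 s = 4.0000 ms; subtotal = 4.2000 ms
Link 2: t_trans = 4000/(2*10^6) s = 2.0000 ms; t_prop = 200/200000 s = 1.0000 ms; subtotal = 3.0000 ms
Link 3: t_trans = 4000/(10*10^6) s = 0.4000 ms; t_prop = 800/200000 s = 4.0000 ms; subtotal = 4.4000 ms
End-to-end = 4.2000 + 3.0000 + 4.4000 = 11.6000 ms -> 11.600 ms (3 dp)

11.600


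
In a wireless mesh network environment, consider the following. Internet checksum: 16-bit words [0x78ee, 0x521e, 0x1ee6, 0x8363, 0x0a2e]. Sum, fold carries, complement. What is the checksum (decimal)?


Given words: [0x78ee, 0x521e, 0x1ee6, 0x8363, 0x0a2e]
Step 1: Sum all words
Raw sum = 30958 + 21022 + 7910 + 33635 + 2606 = 96131
Step 2: Fold carry: (30595 + 1) = 30596
One's complement = ~30596 & 0xFFFF = 34939

34939


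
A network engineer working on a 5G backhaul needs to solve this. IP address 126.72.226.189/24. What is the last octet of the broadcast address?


Given: IP = 126.72.226.189, prefix = /24
Host bits = 32 - 24 = 8
Network last octet = 189 AND mask = 0
Host part size = 2^8 - 1 = 255
Broadcast last octet = 0 OR 255 = 255

255


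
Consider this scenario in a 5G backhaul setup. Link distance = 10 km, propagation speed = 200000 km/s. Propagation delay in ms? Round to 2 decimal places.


Given: distance = 10 km, speed = 200000 km/s
Delay = distance / speed = 10 / 200000 seconds
Delay in ms = 10 * 1000 / 200000
Delay = 0.0500 ms
Rounded to 2 dp = 0.05 ms

0.05


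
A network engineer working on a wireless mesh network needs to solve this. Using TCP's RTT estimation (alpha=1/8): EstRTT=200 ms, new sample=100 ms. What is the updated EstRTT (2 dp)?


Given: EstRTT = 200 ms, SampleRTT = 100 ms, alpha = 1/8
New EstRTT = (1 - alpha) * EstRTT + alpha * SampleRTT
(7/8) * 200 = 175
(1/8) * 100 = 12.5
New EstRTT = 175 + 12.5 = 187.5 ms -> 187.50 ms (2 dp)

187.50


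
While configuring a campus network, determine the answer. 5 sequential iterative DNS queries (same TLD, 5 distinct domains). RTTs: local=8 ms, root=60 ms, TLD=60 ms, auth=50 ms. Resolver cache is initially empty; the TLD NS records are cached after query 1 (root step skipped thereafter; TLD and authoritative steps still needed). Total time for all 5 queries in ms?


Lookup 1 (cold cache): local + root + TLD + auth = 8 + 60 + 60 + 50 = 178 ms
Lookups 2..5 (TLD NS cached -> skip root; new domain -> still ask TLD and auth): local + TLD + auth = 8 + 60 + 50 = 118 ms each
Remaining 4 lookups: 4 * 118 = 472 ms
Total = 178 + 472 = 650 ms

650


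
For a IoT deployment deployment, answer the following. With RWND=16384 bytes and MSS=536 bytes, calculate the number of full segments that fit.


Given: RWND = 16384 bytes, MSS = 536 bytes
Full segments = floor(RWND / MSS)
Full segments = floor(16384 / 536)
Full segments = floor(30.5672) = 30

30


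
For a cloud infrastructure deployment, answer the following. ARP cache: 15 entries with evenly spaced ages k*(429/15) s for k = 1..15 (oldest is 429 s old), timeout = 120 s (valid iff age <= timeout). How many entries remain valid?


Ages are k * 429/15 s for k = 1..15 (spacing = 28.6000 s).
Entry k is valid iff k * 429/15 <= 120 iff k <= 15 * 120 / 429 = 4.1958
n_valid = floor(4.1958) = 4
(n_stale = 15 - 4 = 11)

4


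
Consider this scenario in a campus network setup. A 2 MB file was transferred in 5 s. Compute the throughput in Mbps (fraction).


Given: file = 2 MB, time = 5 s
File in Mb = 2 * 8 = 16 Mb
Throughput = 16 / 5 Mbps
Throughput = 16/5 Mbps

16/5


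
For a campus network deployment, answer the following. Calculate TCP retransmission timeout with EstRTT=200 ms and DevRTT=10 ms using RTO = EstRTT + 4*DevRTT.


Given: EstRTT = 200 ms, DevRTT = 10 ms
Timeout = EstRTT + 4 * DevRTT
4 * DevRTT = 4 * 10 = 40
Timeout = 200 + 40 = 240 ms

240


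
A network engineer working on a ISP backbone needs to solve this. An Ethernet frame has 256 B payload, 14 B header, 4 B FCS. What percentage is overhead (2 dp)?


Given: payload = 256 B, header = 14 B, trailer = 4 B
Overhead bytes = header + trailer = 14 + 4 = 18
Total frame = payload + overhead = 256 + 18 = 274
Overhead % = 18 / 274 * 100 = 6.5693% -> 6.57% (2 dp)

6.57


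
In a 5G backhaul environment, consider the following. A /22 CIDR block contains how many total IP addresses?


Given: CIDR prefix /22
Host bits = 32 - 22 = 10
Total addresses = 2^10 = 1024

1024


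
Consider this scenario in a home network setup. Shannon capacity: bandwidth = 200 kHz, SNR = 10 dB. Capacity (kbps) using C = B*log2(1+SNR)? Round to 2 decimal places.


Given: B = 200 kHz, SNR = 10 dB
SNR linear = 10^(10/10) = 10
1 + SNR = 11
log2(11) = 3.4594316186
C = 200 * 1000 * 3.4594316186 = 691886.3237 bps
C = 691.886324 kbps -> 691.89 kbps (2 dp)

691.89


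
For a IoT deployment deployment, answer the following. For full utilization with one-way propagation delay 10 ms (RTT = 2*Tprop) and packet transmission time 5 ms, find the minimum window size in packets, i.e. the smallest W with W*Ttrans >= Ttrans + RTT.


Given: Ttrans = 5 ms, RTT = 20 ms (= 2 * Tprop, Tprop = 10 ms)
Time until first ACK returns = Ttrans + RTT = 5 + 20 = 25 ms
Need W * Ttrans >= Ttrans + RTT  ->  W >= (Ttrans + RTT) / Ttrans
(Ttrans + RTT) / Ttrans = 25 / 5 = 5
W_min = ceil(5) = 5

5


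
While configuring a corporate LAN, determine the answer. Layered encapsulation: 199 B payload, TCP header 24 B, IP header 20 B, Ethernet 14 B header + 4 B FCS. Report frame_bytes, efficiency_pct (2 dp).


TCP segment = 199 + 24 = 223 B
IP packet = 223 + 20 = 243 B
Ethernet frame = 243 + 14 + 4 = 261 B
Efficiency = app / frame = 199 / 261 = 0.762452 = 76.2452% -> 76.25% (2 dp)

261, 76.25


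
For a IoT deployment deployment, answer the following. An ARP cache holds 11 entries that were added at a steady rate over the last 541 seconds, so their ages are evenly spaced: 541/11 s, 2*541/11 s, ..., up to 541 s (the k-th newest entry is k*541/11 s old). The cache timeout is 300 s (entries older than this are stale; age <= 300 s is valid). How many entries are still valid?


Ages are k * 541/11 s for k = 1..11 (spacing = 49.1818 s).
Entry k is valid iff k * 541/11 <= 300 iff k <= 11 * 300 / 541 = 6.0998
n_valid = floor(6.0998) = 6
(n_stale = 11 - 6 = 5)

6


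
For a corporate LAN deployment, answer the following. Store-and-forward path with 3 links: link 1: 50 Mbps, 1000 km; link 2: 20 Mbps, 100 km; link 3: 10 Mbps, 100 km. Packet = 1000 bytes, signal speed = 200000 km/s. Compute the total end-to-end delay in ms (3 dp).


Packet = 1000 bytes = 8000 bits. Store-and-forward: sum (t_trans + t_prop) per link.
Link 1: t_trans = 8000/(50*10^6) s = 0.1600 ms; t_prop = 1000/200000 s = 5.0000 ms; subtotal = 5.1600 ms
Link 2: t_trans = 8000/(20*10^6) s = 0.4000 ms; t_prop = 100/200000 s = 0.5000 ms; subtotal = 0.9000 ms
Link 3: t_trans = 8000/(10*10^6) s = 0.8000 ms; t_prop = 100/200000 s = 0.5000 ms; subtotal = 1.3000 ms
End-to-end = 5.1600 + 0.9000 + 1.3000 = 7.3600 ms -> 7.360 ms (3 dp)

7.360


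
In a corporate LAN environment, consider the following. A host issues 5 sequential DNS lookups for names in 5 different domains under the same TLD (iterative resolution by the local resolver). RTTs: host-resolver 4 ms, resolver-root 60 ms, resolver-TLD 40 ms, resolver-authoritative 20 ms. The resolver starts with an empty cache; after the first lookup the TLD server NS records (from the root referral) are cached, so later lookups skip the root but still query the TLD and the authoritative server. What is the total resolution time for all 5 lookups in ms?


Lookup 1 (cold cache): local + root + TLD + auth = 4 + 60 + 40 + 20 = 124 ms
Lookups 2..5 (TLD NS cached -> skip root; new domain -> still ask TLD and auth): local + TLD + auth = 4 + 40 + 20 = 64 ms each
Remaining 4 lookups: 4 * 64 = 256 ms
Total = 124 + 256 = 380 ms

380


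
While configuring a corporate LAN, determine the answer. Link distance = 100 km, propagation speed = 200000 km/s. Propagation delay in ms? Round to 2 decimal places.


Given: distance = 100 km, speed = 200000 km/s
Delay = distance / speed = 100 / 200000 seconds
Delay in ms = 100 * 1000 / 200000
Delay = 0.5000 ms
Rounded to 2 dp = 0.50 ms

0.50


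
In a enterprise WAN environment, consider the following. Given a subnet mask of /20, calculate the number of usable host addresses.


Given: subnet mask /20
Host bits = 32 - 20 = 12
Total addresses = 2^12 = 4096
Usable hosts = 4096 - 2 (network + broadcast) = 4094

4094


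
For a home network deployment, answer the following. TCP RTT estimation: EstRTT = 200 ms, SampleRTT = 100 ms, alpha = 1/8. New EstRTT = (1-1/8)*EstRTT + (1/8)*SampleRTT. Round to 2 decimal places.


Given: EstRTT = 200 ms, SampleRTT = 100 ms, alpha = 1/8
New EstRTT = (1 - alpha) * EstRTT + alpha * SampleRTT
(7/8) * 200 = 175
(1/8) * 100 = 12.5
New EstRTT = 175 + 12.5 = 187.5 ms -> 187.50 ms (2 dp)

187.50


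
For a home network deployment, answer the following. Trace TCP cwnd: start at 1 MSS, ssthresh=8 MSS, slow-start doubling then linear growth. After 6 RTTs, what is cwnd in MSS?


RTT 0: cwnd = 1 MSS (initial)
RTT 1: cwnd = 2 MSS (slow start, doubled)
RTT 2: cwnd = 4 MSS (slow start, doubled)
RTT 3: cwnd = 8 MSS (slow start, doubled)
RTT 4: cwnd = 9 MSS (congestion avoidance, +1)
RTT 5: cwnd = 10 MSS (congestion avoidance, +1)
RTT 6: cwnd = 11 MSS (congestion avoidance, +1)

11


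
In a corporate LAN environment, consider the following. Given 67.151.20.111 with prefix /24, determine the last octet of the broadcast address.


Given: IP = 67.151.20.111, prefix = /24
Host bits = 32 - 24 = 8
Network last octet = 111 AND mask = 0
Host part size = 2^8 - 1 = 255
Broadcast last octet = 0 OR 255 = 255

255


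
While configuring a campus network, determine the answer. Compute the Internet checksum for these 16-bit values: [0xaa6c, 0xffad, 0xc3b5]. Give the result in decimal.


Given words: [0xaa6c, 0xffad, 0xc3b5]
Step 1: Sum all words
Raw sum = 43628 + 65453 + 50101 = 159182
Step 2: Fold carry: (28110 + 2) = 28112
One's complement = ~28112 & 0xFFFF = 37423

37423


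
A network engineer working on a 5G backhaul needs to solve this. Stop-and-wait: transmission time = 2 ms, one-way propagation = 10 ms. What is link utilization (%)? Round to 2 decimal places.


Given: Ttrans = 2 ms, Tprop = 10 ms
RTT = 2 * Tprop = 2 * 10 = 20 ms
U = Ttrans / (Ttrans + RTT)
U = 2 / (2 + 20)
U = 2 / 22 = 0.090909
U% = 9.09%

9.09


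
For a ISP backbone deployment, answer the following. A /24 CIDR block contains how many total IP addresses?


Given: CIDR prefix /24
Host bits = 32 - 24 = 8
Total addresses = 2^8 = 256

256


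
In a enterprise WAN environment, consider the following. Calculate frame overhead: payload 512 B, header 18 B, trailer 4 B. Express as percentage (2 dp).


Given: payload = 512 B, header = 18 B, trailer = 4 B
Overhead bytes = header + trailer = 18 + 4 = 22
Total frame = payload + overhead = 512 + 22 = 534
Overhead % = 22 / 534 * 100 = 4.1199% -> 4.12% (2 dp)

4.12


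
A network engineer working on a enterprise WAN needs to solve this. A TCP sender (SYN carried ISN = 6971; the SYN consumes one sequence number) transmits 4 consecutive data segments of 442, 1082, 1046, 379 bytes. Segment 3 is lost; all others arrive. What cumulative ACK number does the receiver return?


SYN uses sequence number 6971; first data byte = ISN + 1 = 6972.
Segment 1: SEQ = 6972, len = 442 B, covers [6972, 7413]
Segment 2: SEQ = 7414, len = 1082 B, covers [7414, 8495]
Segment 3: SEQ = 8496, len = 1046 B, covers [8496, 9541] [LOST]
Segment 4: SEQ = 9542, len = 379 B, covers [9542, 9920]
In-order data received: bytes [6972, 8495] (segments 1..2).
Segment 3 missing -> gap begins at byte 8496; later segments buffered out of order.
Cumulative ACK = next expected in-order byte = 6972 + 442 + 1082 = 8496

8496


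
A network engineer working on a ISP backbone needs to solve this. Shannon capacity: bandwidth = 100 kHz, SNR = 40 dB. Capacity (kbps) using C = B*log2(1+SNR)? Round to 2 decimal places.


Given: B = 100 kHz, SNR = 40 dB
SNR linear = 10^(40/10) = 10000
1 + SNR = 10001
log2(10001) = 13.2878566418
C = 100 * 1000 * 13.2878566418 = 1328785.6642 bps
C = 1328.785664 kbps -> 1328.79 kbps (2 dp)

1328.79


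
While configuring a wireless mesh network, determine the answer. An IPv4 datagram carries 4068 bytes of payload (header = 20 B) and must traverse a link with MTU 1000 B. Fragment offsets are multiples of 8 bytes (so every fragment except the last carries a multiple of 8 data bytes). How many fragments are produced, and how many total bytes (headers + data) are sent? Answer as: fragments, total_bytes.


Max data per non-final fragment = floor((MTU - header)/8)*8 = floor((1000 - 20)/8)*8 = floor(980/8)*8 = 976 B
Final fragment needs no 8-byte alignment: it can carry up to MTU - header = 980 B
Non-final fragments needed = ceil((payload - 980) / 976) = ceil(3088/976) = ceil(3.1639) = 4
Number of fragments = 4 + 1 = 5
Fragment sizes (data): 4 * 976 B + 164 B (last, 164 <= 980 OK)
Total bytes sent = payload + n_frags * header = 4068 + 5*20 = 4068 + 100 = 4168 B

5, 4168
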